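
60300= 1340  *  45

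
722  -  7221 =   -  6499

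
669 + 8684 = 9353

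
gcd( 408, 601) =1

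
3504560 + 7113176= 10617736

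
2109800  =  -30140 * ( - 70 )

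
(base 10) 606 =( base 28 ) LI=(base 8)1136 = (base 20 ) 1a6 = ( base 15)2a6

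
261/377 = 9/13= 0.69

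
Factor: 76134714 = 2^1 * 3^1 *229^1 * 55411^1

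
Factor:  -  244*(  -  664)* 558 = 2^6 * 3^2*31^1*61^1*83^1 = 90404928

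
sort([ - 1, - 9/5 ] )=[ - 9/5, - 1 ]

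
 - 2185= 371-2556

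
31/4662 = 31/4662 = 0.01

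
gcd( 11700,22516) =52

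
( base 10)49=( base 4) 301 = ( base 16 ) 31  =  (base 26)1n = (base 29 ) 1K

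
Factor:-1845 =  - 3^2*5^1*41^1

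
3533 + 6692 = 10225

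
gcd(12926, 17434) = 46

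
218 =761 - 543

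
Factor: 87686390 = 2^1*5^1 * 11^1 * 59^2  *229^1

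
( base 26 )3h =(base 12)7b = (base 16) 5F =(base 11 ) 87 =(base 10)95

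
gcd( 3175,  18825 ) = 25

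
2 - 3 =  - 1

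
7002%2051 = 849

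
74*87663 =6487062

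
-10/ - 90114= 5/45057 = 0.00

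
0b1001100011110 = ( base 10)4894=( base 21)B21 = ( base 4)1030132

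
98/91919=98/91919 = 0.00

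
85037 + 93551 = 178588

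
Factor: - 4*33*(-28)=3696= 2^4*3^1*7^1*11^1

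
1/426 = 1/426 =0.00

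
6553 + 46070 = 52623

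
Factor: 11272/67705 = 2^3*5^ (-1)*11^( - 1)*1231^ ( - 1)*1409^1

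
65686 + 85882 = 151568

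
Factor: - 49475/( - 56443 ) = 5^2*  1979^1 * 56443^( - 1)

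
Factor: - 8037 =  - 3^2*  19^1*47^1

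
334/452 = 167/226 = 0.74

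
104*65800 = 6843200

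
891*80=71280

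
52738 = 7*7534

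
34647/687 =11549/229 = 50.43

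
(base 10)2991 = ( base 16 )baf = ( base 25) 4jg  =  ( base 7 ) 11502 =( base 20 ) 79B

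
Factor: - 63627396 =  - 2^2 * 3^1*  7^1*17^2 * 2621^1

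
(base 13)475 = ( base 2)1100000100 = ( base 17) 2b7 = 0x304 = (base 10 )772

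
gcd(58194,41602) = 122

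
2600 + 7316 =9916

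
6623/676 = 6623/676 = 9.80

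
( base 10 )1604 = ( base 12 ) b18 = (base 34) 1d6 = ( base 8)3104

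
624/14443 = 48/1111 = 0.04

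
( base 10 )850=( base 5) 11400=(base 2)1101010010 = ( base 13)505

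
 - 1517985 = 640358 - 2158343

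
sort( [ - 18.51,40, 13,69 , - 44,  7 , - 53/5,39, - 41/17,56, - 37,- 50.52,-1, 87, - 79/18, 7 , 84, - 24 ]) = [ - 50.52,-44,  -  37, - 24, - 18.51, - 53/5, - 79/18, - 41/17 , - 1,7,7,13, 39,40, 56,69,84,87] 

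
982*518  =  508676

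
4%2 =0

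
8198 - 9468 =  - 1270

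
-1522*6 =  - 9132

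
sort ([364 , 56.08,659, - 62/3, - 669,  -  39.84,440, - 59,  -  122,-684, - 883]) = [-883, - 684 , - 669, - 122,-59,-39.84, - 62/3, 56.08, 364,440, 659 ] 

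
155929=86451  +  69478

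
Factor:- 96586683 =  - 3^1*23^1*97^1*14431^1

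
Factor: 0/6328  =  0^1 = 0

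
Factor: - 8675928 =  -2^3*3^2 * 41^1*2939^1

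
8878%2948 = 34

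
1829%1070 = 759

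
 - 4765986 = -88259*54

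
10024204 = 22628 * 443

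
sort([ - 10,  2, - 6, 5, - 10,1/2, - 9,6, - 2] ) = [ - 10, - 10,-9, - 6, - 2, 1/2, 2 , 5, 6]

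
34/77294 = 17/38647 = 0.00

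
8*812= 6496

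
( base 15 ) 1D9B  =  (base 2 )1100100101110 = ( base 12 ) 3892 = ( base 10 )6446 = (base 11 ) 4930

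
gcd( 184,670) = 2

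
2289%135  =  129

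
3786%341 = 35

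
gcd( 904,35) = 1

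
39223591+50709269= 89932860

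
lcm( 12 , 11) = 132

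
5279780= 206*25630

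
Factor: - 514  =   - 2^1*257^1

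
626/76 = 8 + 9/38 = 8.24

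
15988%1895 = 828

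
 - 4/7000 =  - 1 + 1749/1750=   - 0.00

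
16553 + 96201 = 112754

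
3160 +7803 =10963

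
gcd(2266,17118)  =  2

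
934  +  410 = 1344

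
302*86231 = 26041762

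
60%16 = 12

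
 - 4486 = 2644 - 7130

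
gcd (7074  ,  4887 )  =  27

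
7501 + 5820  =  13321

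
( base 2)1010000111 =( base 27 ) NQ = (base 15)2d2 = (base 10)647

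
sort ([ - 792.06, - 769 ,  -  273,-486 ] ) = [ - 792.06, - 769, - 486, - 273] 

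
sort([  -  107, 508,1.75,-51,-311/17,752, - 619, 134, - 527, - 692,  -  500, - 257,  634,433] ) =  [ - 692, - 619,- 527, - 500,  -  257,-107,  -  51, - 311/17,1.75, 134 , 433,508,634, 752 ] 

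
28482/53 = 537 + 21/53 = 537.40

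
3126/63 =1042/21 = 49.62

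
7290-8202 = -912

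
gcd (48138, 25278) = 6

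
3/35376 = 1/11792 = 0.00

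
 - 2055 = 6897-8952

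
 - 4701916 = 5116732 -9818648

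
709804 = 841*844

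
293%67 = 25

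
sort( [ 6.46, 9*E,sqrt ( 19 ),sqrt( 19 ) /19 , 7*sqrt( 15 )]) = [sqrt( 19)/19,sqrt(19), 6.46, 9*E, 7*sqrt( 15)]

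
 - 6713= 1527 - 8240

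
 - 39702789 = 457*( - 86877 )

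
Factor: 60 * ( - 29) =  - 2^2*3^1 * 5^1*29^1= -1740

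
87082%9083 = 5335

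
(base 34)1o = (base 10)58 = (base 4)322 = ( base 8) 72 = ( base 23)2C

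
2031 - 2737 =  -  706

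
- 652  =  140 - 792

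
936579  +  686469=1623048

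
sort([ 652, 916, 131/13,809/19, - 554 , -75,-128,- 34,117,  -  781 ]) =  [ - 781, - 554,-128, - 75, -34, 131/13  ,  809/19,117, 652,916 ]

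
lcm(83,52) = 4316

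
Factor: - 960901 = - 149^1*6449^1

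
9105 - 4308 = 4797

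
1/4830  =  1/4830 = 0.00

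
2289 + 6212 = 8501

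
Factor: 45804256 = 2^5*17^1*84199^1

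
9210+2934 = 12144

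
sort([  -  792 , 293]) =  [ - 792,293]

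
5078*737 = 3742486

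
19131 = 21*911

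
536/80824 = 67/10103 = 0.01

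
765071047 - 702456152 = 62614895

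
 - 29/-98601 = 29/98601 = 0.00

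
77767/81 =77767/81 =960.09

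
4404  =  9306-4902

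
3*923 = 2769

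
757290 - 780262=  -22972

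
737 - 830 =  - 93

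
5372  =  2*2686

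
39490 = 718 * 55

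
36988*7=258916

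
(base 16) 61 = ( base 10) 97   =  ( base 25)3M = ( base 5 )342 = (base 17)5c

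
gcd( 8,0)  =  8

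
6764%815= 244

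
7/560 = 1/80 =0.01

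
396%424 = 396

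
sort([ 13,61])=[ 13,61 ]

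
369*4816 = 1777104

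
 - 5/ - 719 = 5/719= 0.01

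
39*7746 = 302094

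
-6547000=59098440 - 65645440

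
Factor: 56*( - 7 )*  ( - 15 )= 5880 = 2^3*3^1*5^1*7^2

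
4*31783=127132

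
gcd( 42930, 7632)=954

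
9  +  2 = 11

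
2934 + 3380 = 6314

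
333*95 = 31635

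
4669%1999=671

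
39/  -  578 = - 1 + 539/578 = - 0.07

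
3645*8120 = 29597400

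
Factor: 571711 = 7^1*23^1*53^1*67^1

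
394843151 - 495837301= - 100994150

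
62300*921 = 57378300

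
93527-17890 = 75637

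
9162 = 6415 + 2747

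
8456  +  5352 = 13808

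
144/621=16/69  =  0.23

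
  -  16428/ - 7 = 2346 + 6/7 = 2346.86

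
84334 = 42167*2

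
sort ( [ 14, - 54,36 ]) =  [-54, 14,  36]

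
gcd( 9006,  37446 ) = 474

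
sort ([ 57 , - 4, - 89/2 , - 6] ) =[ - 89/2, - 6, - 4, 57]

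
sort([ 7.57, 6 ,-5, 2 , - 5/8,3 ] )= [-5,-5/8,2,  3,6,7.57 ] 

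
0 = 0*5772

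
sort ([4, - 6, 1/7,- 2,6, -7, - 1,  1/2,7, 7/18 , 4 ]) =[ - 7,  -  6, - 2,-1,1/7,  7/18,  1/2, 4,  4, 6,7]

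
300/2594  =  150/1297 = 0.12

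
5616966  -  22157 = 5594809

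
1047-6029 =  - 4982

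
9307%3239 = 2829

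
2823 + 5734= 8557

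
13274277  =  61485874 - 48211597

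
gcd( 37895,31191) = 1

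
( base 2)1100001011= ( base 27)11n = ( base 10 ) 779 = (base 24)18B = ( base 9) 1055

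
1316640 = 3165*416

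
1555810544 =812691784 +743118760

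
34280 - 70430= - 36150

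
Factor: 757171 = 757171^1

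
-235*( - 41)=9635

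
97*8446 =819262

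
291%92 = 15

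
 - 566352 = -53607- 512745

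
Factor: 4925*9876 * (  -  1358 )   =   - 2^3*3^1 *5^2*7^1 * 97^1  *  197^1*823^1 = - 66052169400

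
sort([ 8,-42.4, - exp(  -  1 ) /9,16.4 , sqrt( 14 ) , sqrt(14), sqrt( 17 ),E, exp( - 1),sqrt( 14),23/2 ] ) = [ - 42.4,  -  exp( - 1) /9,exp( - 1),E,sqrt( 14),sqrt(14), sqrt(14 ),sqrt(17),  8, 23/2, 16.4] 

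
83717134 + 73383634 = 157100768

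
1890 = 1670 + 220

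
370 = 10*37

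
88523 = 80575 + 7948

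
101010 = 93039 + 7971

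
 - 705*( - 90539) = 63829995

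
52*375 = 19500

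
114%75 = 39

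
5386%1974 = 1438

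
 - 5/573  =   - 5/573 =-  0.01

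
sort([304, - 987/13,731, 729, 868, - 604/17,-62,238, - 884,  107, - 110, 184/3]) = [ - 884, - 110,  -  987/13, - 62, - 604/17,184/3,107, 238,304, 729 , 731,868]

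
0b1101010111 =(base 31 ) RI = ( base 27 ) 14I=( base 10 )855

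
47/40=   47/40 = 1.18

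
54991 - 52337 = 2654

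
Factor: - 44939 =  - 44939^1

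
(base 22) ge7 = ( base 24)dnj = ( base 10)8059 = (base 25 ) cm9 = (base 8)17573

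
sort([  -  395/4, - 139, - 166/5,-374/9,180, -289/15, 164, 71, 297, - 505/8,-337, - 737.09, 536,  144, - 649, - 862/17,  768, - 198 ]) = [ - 737.09,-649, - 337 , - 198,  -  139, - 395/4, - 505/8, - 862/17, - 374/9,- 166/5, - 289/15, 71,144, 164,180, 297,536, 768 ] 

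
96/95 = 96/95=1.01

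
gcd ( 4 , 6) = 2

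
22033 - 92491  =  -70458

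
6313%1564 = 57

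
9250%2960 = 370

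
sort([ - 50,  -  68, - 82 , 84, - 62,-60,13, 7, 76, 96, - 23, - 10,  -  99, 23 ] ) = [ - 99, - 82 , - 68, -62, - 60, - 50, - 23, - 10, 7 , 13, 23, 76,84, 96] 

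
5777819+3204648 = 8982467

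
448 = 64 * 7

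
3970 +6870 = 10840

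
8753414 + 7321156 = 16074570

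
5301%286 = 153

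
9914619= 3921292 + 5993327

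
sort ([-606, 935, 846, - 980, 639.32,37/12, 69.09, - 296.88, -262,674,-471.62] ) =[-980,  -  606, - 471.62, - 296.88,  -  262, 37/12, 69.09, 639.32, 674,  846, 935 ] 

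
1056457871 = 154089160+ 902368711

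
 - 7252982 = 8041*(-902)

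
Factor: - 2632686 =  - 2^1*3^1*7^1 * 62683^1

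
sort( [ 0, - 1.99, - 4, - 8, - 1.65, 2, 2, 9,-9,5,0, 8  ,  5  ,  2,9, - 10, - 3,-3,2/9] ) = [  -  10, -9, - 8, -4, - 3, - 3,- 1.99,-1.65,0,0,2/9,2,2,  2,5 , 5, 8, 9, 9] 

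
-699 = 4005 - 4704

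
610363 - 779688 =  - 169325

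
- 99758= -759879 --660121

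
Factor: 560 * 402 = 2^5* 3^1*5^1*7^1 * 67^1  =  225120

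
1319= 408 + 911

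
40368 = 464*87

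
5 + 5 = 10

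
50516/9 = 50516/9 = 5612.89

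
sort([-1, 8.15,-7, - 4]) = [-7, - 4, - 1,8.15 ] 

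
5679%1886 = 21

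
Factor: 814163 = 7^1* 107^1 * 1087^1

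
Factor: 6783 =3^1*7^1*17^1*19^1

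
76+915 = 991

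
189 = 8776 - 8587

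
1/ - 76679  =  -1 + 76678/76679 = -0.00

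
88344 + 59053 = 147397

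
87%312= 87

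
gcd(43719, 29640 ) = 741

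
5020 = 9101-4081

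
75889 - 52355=23534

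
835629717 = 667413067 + 168216650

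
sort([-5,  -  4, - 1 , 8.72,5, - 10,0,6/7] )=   [-10,-5,- 4, - 1,0,6/7, 5,8.72] 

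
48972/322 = 152+2/23 = 152.09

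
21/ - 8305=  - 1 + 8284/8305 =- 0.00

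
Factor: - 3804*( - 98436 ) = 374450544 = 2^4  *  3^2 * 13^1*317^1*631^1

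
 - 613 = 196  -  809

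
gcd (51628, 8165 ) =1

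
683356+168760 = 852116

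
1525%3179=1525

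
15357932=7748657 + 7609275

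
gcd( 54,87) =3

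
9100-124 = 8976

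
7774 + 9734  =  17508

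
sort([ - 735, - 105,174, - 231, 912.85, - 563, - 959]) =[ -959, - 735 , -563, - 231, - 105,174, 912.85 ] 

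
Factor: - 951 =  - 3^1*317^1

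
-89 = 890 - 979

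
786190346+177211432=963401778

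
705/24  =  235/8 = 29.38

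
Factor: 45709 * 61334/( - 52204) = - 1401757903/26102  =  - 2^( - 1 )*7^1 * 13^1 * 31^(-1) *43^1*337^1*421^( - 1) * 1063^1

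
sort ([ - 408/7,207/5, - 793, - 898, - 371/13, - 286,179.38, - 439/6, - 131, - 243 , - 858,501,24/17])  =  [ - 898, - 858, - 793, - 286, - 243, - 131,- 439/6, - 408/7, - 371/13,24/17,207/5 , 179.38,501]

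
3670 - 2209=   1461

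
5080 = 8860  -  3780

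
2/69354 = 1/34677 = 0.00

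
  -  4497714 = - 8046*559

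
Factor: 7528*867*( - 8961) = -2^3*3^2 * 17^2*29^1*103^1*941^1  =  - 58486439736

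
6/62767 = 6/62767 = 0.00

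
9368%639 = 422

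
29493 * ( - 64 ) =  - 1887552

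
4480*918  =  4112640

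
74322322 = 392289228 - 317966906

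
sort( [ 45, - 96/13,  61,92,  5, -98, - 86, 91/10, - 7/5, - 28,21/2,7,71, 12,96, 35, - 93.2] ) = [ - 98, - 93.2, - 86 , - 28,-96/13, - 7/5, 5, 7,91/10,21/2, 12,35, 45,61,71,92,96]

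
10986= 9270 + 1716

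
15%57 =15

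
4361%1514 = 1333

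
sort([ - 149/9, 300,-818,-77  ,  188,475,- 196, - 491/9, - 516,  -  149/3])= [-818 ,  -  516, - 196,  -  77,-491/9,-149/3, - 149/9, 188,300,475 ] 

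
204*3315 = 676260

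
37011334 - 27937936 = 9073398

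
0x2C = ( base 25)1J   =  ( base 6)112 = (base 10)44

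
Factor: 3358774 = 2^1*271^1*6197^1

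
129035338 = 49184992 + 79850346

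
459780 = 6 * 76630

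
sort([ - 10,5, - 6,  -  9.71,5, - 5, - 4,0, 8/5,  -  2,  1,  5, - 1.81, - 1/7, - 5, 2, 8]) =[ - 10, - 9.71, - 6, - 5,-5, - 4, - 2, - 1.81, - 1/7, 0,  1,8/5, 2, 5, 5 , 5, 8] 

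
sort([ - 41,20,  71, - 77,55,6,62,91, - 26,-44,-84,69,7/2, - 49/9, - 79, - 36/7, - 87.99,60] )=[ - 87.99,  -  84, -79, - 77, - 44, - 41, - 26,-49/9, - 36/7,7/2, 6,  20,55,  60,62  ,  69,71 , 91]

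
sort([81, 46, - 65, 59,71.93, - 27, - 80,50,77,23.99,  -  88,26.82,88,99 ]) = [-88, -80, - 65, - 27,23.99,26.82, 46 , 50,59,71.93,77,  81, 88,99 ]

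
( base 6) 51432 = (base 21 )fbe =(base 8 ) 15314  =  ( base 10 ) 6860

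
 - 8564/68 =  - 126 + 1/17 = - 125.94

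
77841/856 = 77841/856= 90.94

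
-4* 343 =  - 1372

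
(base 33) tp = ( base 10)982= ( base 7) 2602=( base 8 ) 1726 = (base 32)UM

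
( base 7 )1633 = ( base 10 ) 661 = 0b1010010101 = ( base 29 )MN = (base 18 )20d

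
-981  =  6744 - 7725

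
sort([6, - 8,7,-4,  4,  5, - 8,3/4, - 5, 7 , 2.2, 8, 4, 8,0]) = [  -  8, - 8, - 5, - 4, 0, 3/4,2.2,  4 , 4, 5,  6,  7,7, 8, 8 ] 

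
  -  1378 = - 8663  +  7285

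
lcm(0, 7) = 0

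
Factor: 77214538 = 2^1*911^1*42379^1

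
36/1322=18/661 = 0.03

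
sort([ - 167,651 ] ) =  [ -167,651] 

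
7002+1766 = 8768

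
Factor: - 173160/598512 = - 195/674 = -  2^( - 1)*3^1*5^1*13^1*337^ ( - 1 )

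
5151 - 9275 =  - 4124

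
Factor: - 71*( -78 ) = 5538= 2^1*3^1*13^1*71^1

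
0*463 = 0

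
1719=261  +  1458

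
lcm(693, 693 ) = 693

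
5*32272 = 161360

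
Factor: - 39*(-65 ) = 3^1* 5^1*13^2 = 2535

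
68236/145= 470+86/145 = 470.59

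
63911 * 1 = 63911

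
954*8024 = 7654896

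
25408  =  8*3176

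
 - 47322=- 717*66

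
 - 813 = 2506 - 3319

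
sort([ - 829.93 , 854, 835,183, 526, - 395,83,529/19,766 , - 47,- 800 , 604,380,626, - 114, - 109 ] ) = [ - 829.93,-800, - 395, - 114,- 109, - 47,  529/19 , 83,183, 380, 526,604,626, 766,835, 854] 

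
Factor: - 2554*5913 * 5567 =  - 2^1*3^4 * 19^1*73^1*293^1 * 1277^1 = - 84071731734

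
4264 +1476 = 5740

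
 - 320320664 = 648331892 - 968652556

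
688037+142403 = 830440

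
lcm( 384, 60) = 1920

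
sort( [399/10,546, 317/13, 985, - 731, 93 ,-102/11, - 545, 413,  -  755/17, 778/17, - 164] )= [ - 731, - 545, - 164,-755/17, - 102/11, 317/13 , 399/10, 778/17, 93,413, 546,985 ]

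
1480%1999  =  1480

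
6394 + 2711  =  9105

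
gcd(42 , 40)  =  2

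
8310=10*831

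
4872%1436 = 564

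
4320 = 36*120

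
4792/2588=1198/647 = 1.85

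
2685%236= 89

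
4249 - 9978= - 5729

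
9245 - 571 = 8674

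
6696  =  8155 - 1459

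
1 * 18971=18971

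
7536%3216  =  1104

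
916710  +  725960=1642670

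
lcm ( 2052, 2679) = 96444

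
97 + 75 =172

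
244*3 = 732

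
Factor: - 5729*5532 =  - 31692828 = - 2^2 * 3^1 * 17^1 * 337^1 * 461^1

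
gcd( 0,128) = 128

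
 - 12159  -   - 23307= 11148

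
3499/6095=3499/6095 = 0.57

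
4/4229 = 4/4229 = 0.00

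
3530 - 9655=- 6125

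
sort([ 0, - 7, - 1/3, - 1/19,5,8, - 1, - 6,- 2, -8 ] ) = [ - 8,-7, - 6, - 2, - 1 , - 1/3, - 1/19, 0,5,8]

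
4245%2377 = 1868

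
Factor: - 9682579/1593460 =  - 2^(  -  2 )*5^(- 1)*11^(- 1 )*109^1*211^1*421^1*7243^( - 1 ) 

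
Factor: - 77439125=-5^3*173^1* 3581^1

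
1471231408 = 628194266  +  843037142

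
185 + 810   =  995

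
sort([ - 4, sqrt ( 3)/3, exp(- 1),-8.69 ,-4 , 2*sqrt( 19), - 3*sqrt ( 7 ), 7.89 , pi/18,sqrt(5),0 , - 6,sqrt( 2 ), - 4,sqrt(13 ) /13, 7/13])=[-8.69, - 3*sqrt( 7),  -  6, - 4, - 4,- 4,0 , pi/18, sqrt( 13)/13, exp(-1 ),7/13 , sqrt( 3)/3, sqrt(2),sqrt( 5),7.89,2 * sqrt(19 )]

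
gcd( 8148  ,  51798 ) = 582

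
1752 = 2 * 876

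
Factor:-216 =-2^3 * 3^3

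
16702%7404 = 1894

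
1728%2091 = 1728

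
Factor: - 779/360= - 2^(-3) * 3^( - 2) * 5^(-1)*19^1*41^1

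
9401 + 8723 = 18124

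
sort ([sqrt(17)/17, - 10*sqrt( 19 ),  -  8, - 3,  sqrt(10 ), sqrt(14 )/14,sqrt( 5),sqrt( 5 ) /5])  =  [  -  10* sqrt ( 19), - 8,- 3,sqrt(17 ) /17,sqrt(14)/14, sqrt (5 )/5, sqrt( 5), sqrt (10)] 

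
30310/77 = 4330/11 = 393.64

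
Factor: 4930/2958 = 5/3 = 3^ ( - 1)*5^1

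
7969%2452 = 613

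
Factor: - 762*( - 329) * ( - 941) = -2^1 * 3^1*7^1 * 47^1*127^1*941^1 = - 235906818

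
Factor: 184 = 2^3 * 23^1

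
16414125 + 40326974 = 56741099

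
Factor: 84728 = 2^3*7^1*17^1 * 89^1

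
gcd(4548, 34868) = 1516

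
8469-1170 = 7299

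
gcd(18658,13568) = 2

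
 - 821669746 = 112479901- 934149647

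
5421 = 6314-893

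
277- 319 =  - 42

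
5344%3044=2300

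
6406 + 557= 6963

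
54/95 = 54/95 = 0.57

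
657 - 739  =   - 82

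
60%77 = 60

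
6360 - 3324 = 3036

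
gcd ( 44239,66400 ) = 83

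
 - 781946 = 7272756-8054702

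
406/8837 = 406/8837  =  0.05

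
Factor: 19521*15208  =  2^3*3^4*241^1*1901^1 = 296875368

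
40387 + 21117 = 61504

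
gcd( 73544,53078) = 2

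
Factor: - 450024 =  - 2^3*3^1*17^1*1103^1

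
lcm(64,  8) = 64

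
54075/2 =54075/2 = 27037.50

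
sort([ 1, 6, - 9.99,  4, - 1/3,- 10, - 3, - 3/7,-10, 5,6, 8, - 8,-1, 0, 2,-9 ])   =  [ - 10,  -  10,-9.99, - 9,-8,-3, - 1, - 3/7,-1/3,0, 1, 2,4,5, 6 , 6, 8]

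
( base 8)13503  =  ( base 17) 13A5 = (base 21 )dac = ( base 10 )5955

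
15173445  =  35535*427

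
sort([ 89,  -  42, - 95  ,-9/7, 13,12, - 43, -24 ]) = [ - 95, - 43, - 42,-24, - 9/7,12,13 , 89]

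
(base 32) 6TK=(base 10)7092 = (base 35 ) 5rm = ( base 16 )1bb4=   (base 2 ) 1101110110100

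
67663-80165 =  - 12502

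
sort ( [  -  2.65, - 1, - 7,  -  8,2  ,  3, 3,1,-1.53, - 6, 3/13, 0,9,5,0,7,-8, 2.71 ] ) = [-8, - 8,-7, - 6, - 2.65, - 1.53, - 1,0,0,  3/13,  1,2, 2.71,3, 3,5,7,9]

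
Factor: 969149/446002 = 2^( - 1 )*269^( - 1)*829^(-1)*863^1*1123^1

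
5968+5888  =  11856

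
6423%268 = 259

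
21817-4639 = 17178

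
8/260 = 2/65 = 0.03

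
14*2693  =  37702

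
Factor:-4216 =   -  2^3*17^1 * 31^1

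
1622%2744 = 1622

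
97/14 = 6 + 13/14 = 6.93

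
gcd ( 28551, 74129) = 1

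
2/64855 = 2/64855 =0.00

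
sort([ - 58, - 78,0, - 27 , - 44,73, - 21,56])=[-78, - 58, - 44, -27, - 21,0, 56, 73 ] 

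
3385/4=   3385/4 = 846.25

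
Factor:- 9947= - 7^3*29^1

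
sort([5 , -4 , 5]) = [ - 4,5,5]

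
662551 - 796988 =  - 134437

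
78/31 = 2 + 16/31 = 2.52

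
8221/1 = 8221=8221.00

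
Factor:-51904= -2^6*811^1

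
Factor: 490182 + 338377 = 828559= 29^1*28571^1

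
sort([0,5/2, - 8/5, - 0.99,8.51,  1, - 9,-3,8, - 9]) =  [ - 9, -9, - 3,  -  8/5,-0.99, 0,1, 5/2,  8, 8.51]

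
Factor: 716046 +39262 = 2^2*188827^1 =755308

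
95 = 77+18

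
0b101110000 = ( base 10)368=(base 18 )128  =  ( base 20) I8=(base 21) hb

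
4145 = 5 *829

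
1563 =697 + 866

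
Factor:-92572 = -2^2 * 23143^1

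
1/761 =1/761  =  0.00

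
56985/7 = 56985/7 = 8140.71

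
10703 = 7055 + 3648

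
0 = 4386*0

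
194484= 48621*4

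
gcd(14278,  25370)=118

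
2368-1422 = 946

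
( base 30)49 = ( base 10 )129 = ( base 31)45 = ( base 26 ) 4P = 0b10000001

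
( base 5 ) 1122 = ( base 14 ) B8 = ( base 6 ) 430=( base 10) 162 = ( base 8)242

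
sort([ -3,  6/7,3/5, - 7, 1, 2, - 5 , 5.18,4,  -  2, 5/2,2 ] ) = [ -7, - 5,-3, - 2,3/5 , 6/7,1,2, 2, 5/2,4,5.18 ] 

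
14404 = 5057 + 9347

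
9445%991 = 526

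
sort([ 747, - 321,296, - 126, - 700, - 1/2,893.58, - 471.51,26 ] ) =[ - 700,  -  471.51, - 321, - 126,  -  1/2, 26, 296, 747, 893.58] 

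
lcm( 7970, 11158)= 55790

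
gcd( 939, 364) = 1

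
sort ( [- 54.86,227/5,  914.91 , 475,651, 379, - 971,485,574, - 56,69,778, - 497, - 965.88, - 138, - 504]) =[-971, - 965.88, - 504, - 497, - 138, - 56, - 54.86,227/5, 69,379,  475,485,574, 651, 778,914.91]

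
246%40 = 6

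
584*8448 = 4933632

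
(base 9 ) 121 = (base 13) 79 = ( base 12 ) 84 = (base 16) 64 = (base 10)100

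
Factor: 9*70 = 2^1 * 3^2*5^1*7^1 = 630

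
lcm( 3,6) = 6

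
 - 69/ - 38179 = 69/38179 = 0.00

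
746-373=373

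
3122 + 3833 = 6955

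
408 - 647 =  - 239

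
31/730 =31/730  =  0.04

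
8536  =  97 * 88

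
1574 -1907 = -333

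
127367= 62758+64609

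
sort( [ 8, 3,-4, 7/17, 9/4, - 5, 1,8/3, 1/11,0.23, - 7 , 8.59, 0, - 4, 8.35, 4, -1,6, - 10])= [ - 10,-7 , - 5, - 4, - 4,-1, 0,1/11, 0.23, 7/17,1, 9/4, 8/3,  3,4,6 , 8, 8.35, 8.59]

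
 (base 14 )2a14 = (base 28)9ei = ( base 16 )1D2A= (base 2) 1110100101010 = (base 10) 7466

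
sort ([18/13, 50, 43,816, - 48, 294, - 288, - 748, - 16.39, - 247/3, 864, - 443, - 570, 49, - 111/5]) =[ - 748, - 570, - 443, - 288, - 247/3, - 48,  -  111/5, - 16.39,  18/13, 43, 49, 50,  294, 816, 864 ] 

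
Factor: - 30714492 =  - 2^2*3^1 * 2559541^1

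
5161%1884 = 1393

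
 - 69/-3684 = 23/1228=0.02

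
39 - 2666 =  - 2627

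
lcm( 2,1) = 2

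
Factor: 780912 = 2^4*3^2*11^1*17^1*29^1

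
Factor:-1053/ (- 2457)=3^1*7^(- 1) = 3/7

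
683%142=115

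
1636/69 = 23 + 49/69 = 23.71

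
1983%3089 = 1983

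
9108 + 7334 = 16442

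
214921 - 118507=96414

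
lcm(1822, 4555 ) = 9110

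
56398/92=28199/46= 613.02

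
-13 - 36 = -49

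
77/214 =77/214=0.36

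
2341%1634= 707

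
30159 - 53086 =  - 22927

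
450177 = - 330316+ 780493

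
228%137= 91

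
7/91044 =7/91044 = 0.00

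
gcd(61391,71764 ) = 11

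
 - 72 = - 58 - 14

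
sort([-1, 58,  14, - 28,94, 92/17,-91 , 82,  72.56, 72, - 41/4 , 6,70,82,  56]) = [ - 91, - 28, - 41/4, - 1,92/17,6, 14,56,58,70,72,72.56, 82, 82, 94]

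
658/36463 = 94/5209 = 0.02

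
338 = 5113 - 4775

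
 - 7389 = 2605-9994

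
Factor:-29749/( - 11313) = 71/27 = 3^( - 3)*71^1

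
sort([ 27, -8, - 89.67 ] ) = [-89.67, - 8,27]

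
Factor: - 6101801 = -677^1*9013^1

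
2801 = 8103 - 5302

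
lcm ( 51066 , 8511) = 51066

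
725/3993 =725/3993 = 0.18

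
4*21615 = 86460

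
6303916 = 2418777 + 3885139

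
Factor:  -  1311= - 3^1*19^1* 23^1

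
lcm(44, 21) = 924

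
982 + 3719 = 4701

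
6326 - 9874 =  - 3548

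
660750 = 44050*15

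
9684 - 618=9066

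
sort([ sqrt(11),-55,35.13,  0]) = [  -  55, 0, sqrt( 11) , 35.13]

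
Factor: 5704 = 2^3*23^1*31^1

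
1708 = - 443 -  - 2151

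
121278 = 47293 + 73985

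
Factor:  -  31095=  - 3^2 * 5^1*691^1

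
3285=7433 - 4148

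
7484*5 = 37420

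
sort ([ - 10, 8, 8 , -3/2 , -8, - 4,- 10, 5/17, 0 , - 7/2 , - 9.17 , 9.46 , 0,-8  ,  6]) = [ - 10,  -  10, - 9.17 , -8, - 8,  -  4, - 7/2,-3/2,0, 0,5/17, 6 , 8 , 8,9.46 ] 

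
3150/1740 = 1 + 47/58 = 1.81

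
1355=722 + 633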